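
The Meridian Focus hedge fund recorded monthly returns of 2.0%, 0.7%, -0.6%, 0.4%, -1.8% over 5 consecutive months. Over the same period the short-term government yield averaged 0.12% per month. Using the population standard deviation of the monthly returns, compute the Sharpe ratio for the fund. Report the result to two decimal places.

0.02

Mean return r̄ = 0.70 / 5 = 0.1400%
Σ(r − r̄)² = 8.1520; population σ = √(8.1520/5) = 1.2769%
Sharpe = (r̄ − rf) / σ = (0.1400 − 0.12) / 1.2769 = 0.0200 / 1.2769 = 0.0157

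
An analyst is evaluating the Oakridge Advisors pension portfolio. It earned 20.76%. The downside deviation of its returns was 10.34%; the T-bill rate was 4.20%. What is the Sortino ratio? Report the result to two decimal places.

Sortino = (Rp − Rf) / σd = (20.76% − 4.20%) / 10.34% = 16.56% / 10.34% = 1.6015

1.60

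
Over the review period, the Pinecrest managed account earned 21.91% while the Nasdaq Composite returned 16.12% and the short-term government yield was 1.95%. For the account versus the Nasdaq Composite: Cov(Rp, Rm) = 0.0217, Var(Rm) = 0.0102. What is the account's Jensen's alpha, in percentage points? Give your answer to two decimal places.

-10.19

β = Cov / Var = 0.0217 / 0.0102 = 2.1275
E[R] = Rf + β(Rm − Rf) = 1.95% + 2.1275 × (16.12% − 1.95%) = 32.0967%
α = Rp − E[R] = 21.91% − 32.0967% = -10.1867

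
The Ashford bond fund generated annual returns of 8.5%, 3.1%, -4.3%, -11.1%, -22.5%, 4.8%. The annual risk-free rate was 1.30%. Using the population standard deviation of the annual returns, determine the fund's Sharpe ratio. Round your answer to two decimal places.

μ = (8.5 + 3.1 − 4.3 − 11.1 − 22.5 + 4.8) / 6 = -3.5833%
Σ(r − μ)² = 675.8083; population σ = √(675.8083/6) = 10.6130%
Sharpe = (μ − rf) / σ = (-3.5833 − 1.3) / 10.6130 = -4.8833 / 10.6130 = -0.4601

-0.46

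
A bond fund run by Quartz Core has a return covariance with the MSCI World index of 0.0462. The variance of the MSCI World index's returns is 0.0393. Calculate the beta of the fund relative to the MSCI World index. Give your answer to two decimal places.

1.18

β = Cov(Rp, Rm) / Var(Rm) = 0.0462 / 0.0393 = 1.1756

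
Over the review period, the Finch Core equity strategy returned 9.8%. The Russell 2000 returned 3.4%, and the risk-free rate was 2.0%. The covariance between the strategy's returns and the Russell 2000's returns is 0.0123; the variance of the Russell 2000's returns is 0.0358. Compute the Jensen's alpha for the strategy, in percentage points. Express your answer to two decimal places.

7.32

β = Cov / Var = 0.0123 / 0.0358 = 0.3436
E[R] = Rf + β(Rm − Rf) = 2.0% + 0.3436 × (3.4% − 2.0%) = 2.4810%
α = Rp − E[R] = 9.8% − 2.4810% = 7.3190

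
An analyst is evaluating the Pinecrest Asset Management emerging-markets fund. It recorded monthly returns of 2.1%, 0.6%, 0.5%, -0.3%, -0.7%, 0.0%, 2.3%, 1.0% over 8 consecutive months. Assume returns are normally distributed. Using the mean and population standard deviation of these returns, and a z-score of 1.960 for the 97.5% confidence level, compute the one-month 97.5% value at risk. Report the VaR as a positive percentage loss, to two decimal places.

1.29

Mean return μ = 5.50 / 8 = 0.6875%
Population std dev = √[8.1088 / 8] = 1.0068%
VaR = −(μ − z·σ) = −(0.6875 − 1.960 × 1.0068) = −(-1.2858) = 1.2858%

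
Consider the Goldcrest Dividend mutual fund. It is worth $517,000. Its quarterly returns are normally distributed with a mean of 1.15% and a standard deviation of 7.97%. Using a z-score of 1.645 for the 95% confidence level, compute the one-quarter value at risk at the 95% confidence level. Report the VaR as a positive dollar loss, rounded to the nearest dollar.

Return at the 95% tail: μ − z·σ = 1.15% − 1.645 × 7.97% = 1.15 − 13.11065 = -11.96065%
VaR = −(-11.96065%) × $517,000 = 11.96065% × $517,000 = $61,837

$61,837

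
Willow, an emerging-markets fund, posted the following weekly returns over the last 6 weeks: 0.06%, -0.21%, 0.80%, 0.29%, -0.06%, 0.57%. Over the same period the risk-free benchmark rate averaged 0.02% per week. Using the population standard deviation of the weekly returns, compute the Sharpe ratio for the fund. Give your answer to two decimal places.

r̄ = (0.06 − 0.21 + 0.8 + 0.29 − 0.06 + 0.57) / 6 = 0.2417%
Population std dev = √[0.7499 / 6] = 0.3535%
Sharpe = (r̄ − rf) / σ = (0.2417 − 0.02) / 0.3535 = 0.2217 / 0.3535 = 0.6272

0.63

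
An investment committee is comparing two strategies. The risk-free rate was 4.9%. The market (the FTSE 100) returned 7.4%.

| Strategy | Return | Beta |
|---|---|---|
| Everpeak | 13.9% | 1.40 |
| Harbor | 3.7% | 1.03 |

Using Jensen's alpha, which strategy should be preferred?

Everpeak: α = 13.9% − [4.9% + 1.40 × (7.4% − 4.9%)] = 5.500
Harbor: α = 3.7% − [4.9% + 1.03 × (7.4% − 4.9%)] = -3.775
Highest: Everpeak (5.500).

Everpeak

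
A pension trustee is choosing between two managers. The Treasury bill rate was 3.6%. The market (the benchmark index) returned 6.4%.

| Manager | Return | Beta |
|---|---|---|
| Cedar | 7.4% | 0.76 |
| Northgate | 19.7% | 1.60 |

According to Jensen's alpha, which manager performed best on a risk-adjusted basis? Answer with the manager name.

Northgate

Cedar: α = 7.4% − [3.6% + 0.76 × (6.4% − 3.6%)] = 1.672
Northgate: α = 19.7% − [3.6% + 1.60 × (6.4% − 3.6%)] = 11.620
Highest: Northgate (11.620).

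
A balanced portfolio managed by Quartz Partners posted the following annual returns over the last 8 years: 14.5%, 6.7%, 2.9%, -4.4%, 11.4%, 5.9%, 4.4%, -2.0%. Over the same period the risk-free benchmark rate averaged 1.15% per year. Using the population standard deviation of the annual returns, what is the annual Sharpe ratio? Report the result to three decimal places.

μ = (14.5 + 6.7 + 2.9 − 4.4 + 11.4 + 5.9 + 4.4 − 2) / 8 = 39.40 / 8 = 4.9250%
Σ(r − μ)² = (14.5 − 4.9250)² + (6.7 − 4.9250)² + … = 276.9950
population σ = √(276.9950 / 8) = √34.6244 = 5.8843%
Sharpe = (μ − rf) / σ = (4.9250 − 1.15) / 5.8843 = 3.7750 / 5.8843 = 0.6415

0.642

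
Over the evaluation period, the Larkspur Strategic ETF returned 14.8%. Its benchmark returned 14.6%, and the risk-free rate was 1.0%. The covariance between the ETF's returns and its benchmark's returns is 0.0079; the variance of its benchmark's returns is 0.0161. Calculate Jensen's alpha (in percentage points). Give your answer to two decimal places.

7.13

β = Cov / Var = 0.0079 / 0.0161 = 0.4907
E[R] = Rf + β(Rm − Rf) = 1.0% + 0.4907 × (14.6% − 1.0%) = 7.6735%
α = Rp − E[R] = 14.8% − 7.6735% = 7.1265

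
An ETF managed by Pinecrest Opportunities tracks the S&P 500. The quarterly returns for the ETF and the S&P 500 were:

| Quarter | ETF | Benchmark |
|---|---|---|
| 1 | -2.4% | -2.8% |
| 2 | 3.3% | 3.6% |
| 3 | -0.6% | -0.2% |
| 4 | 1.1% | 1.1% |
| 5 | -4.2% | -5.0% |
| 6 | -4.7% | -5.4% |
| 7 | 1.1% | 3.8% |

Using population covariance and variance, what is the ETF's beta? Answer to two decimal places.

0.76

r̄p = -0.9143%,  r̄m = -0.7000%
Cov = Σ(rp − r̄p)(rm − r̄m) / 7 = 9.4300
Var(rm) = Σ(rm − r̄m)² / 7 = 12.4600
β = Cov / Var = 9.4300 / 12.4600 = 0.7568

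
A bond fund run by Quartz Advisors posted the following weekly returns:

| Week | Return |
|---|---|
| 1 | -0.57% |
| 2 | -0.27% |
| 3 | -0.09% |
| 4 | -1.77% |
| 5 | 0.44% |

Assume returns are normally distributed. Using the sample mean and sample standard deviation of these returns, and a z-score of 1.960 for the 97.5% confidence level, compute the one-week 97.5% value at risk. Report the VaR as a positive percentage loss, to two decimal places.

r̄ = (-0.57 − 0.27 − 0.09 − 1.77 + 0.44) / 5 = -2.260 / 5 = -0.4520%
Sample std dev = √[2.7109 / 4] = 0.8232%
VaR = −(r̄ − z·σ) = −(-0.4520 − 1.960 × 0.8232) = −(-2.0655) = 2.0655%

2.07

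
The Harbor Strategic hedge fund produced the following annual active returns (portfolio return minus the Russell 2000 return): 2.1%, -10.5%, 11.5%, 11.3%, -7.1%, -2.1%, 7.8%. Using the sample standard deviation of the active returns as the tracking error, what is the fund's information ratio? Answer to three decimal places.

0.211

Mean return r̄ = 13.00 / 7 = 1.8571%
Sample σ = √[Σ(r − r̄)² / 6] = √[466.1171 / 6] = √77.6862 = 8.8140%
IR = r̄ / tracking error = 1.8571 / 8.8140 = 0.2107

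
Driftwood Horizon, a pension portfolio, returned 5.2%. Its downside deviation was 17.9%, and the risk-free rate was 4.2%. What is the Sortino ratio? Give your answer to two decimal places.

0.06

Sortino = (Rp − Rf) / σd = (5.2% − 4.2%) / 17.9% = 1.00% / 17.9% = 0.0559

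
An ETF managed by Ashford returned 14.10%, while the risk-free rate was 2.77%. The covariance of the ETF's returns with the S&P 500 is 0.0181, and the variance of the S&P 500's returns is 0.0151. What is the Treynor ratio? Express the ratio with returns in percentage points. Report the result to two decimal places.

β = Cov / Var = 0.0181 / 0.0151 = 1.1987
Treynor = (Rp − Rf) / β = (14.10% − 2.77%) / 1.1987 = 11.33 / 1.1987 = 9.4519

9.45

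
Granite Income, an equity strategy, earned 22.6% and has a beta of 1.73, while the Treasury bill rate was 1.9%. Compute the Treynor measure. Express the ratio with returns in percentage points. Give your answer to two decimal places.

Treynor = (Rp − Rf) / β = (22.6% − 1.9%) / 1.73 = 20.70 / 1.73 = 11.9653

11.97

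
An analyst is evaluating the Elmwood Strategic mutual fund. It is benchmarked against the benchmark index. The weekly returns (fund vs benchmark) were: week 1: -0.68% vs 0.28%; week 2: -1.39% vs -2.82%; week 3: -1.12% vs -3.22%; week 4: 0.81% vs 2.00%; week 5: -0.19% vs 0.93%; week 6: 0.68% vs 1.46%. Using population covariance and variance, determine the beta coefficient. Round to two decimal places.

0.37

r̄p = -0.3150%,  r̄m = -0.2283%
Cov = Σ(rp − r̄p)(rm − r̄m) / 6 = 1.5567
Var(rm) = Σ(rm − r̄m)² / 6 = 4.1805
β = Cov / Var = 1.5567 / 4.1805 = 0.3724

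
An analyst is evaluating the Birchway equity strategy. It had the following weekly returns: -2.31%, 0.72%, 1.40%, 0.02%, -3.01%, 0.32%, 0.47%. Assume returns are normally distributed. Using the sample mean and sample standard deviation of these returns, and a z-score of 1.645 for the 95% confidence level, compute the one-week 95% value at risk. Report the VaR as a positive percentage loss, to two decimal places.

r̄ = (-2.31 + 0.72 + 1.4 + 0.02 − 3.01 + 0.32 + 0.47) / 7 = -2.390 / 7 = -0.3414%
Sample std dev = √[16.3823 / 6] = 1.6524%
VaR = −(r̄ − z·σ) = −(-0.3414 − 1.645 × 1.6524) = −(-3.0596) = 3.0596%

3.06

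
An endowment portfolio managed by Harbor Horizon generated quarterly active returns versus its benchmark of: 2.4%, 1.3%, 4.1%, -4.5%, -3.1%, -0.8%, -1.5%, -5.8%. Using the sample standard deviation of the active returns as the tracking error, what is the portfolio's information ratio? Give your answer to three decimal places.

Mean return r̄ = -7.90 / 8 = -0.9875%
Σ(r − r̄)² = (2.4 − (-0.9875))² + (1.3 − (-0.9875))² + … = 82.8488
sample σ = √(82.8488 / 7) = √11.8355 = 3.4403%
IR = r̄ / tracking error = -0.9875 / 3.4403 = -0.2870

-0.287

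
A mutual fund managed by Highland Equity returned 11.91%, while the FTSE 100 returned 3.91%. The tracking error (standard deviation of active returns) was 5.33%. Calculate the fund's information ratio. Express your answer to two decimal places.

IR = (Rp − Rb) / TE = (11.91% − 3.91%) / 5.33% = 8.00% / 5.33% = 1.5009

1.50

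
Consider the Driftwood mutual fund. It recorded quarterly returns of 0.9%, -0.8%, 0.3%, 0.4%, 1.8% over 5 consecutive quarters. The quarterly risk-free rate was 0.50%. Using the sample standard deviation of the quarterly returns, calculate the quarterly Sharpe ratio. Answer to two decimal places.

μ = (0.9 − 0.8 + 0.3 + 0.4 + 1.8) / 5 = 2.60 / 5 = 0.5200%
Sample std dev = √[3.5880 / 4] = 0.9471%
Sharpe = (μ − rf) / σ = (0.5200 − 0.5) / 0.9471 = 0.0200 / 0.9471 = 0.0211

0.02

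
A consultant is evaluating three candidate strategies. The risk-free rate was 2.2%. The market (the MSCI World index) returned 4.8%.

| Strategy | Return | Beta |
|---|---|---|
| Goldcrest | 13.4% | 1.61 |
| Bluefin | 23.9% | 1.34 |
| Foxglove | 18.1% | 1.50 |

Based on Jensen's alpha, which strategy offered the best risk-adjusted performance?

Bluefin

Goldcrest: α = 13.4% − [2.2% + 1.61 × (4.8% − 2.2%)] = 7.014
Bluefin: α = 23.9% − [2.2% + 1.34 × (4.8% − 2.2%)] = 18.216
Foxglove: α = 18.1% − [2.2% + 1.50 × (4.8% − 2.2%)] = 12.000
Highest: Bluefin (18.216).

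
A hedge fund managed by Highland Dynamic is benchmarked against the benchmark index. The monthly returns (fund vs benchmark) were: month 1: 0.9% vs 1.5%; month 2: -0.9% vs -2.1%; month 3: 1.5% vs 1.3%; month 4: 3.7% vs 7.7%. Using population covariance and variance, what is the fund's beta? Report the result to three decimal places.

0.455

r̄p = 1.3000%,  r̄m = 2.1000%
Cov = Σ(rp − r̄p)(rm − r̄m) / 4 = 5.6900
Var(rm) = Σ(rm − r̄m)² / 4 = 12.5000
β = Cov / Var = 5.6900 / 12.5000 = 0.4552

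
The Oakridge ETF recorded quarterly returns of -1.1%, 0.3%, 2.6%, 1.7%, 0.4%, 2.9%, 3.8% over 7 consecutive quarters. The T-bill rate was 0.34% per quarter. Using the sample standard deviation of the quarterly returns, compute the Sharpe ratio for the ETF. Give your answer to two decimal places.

0.68

Mean return r̄ = 10.60 / 7 = 1.5143%
Σ(r − r̄)² = (-1.1 − 1.5143)² + (0.3 − 1.5143)² + … = 17.9086
sample σ = √(17.9086 / 6) = √2.9848 = 1.7277%
Sharpe = (r̄ − rf) / σ = (1.5143 − 0.34) / 1.7277 = 1.1743 / 1.7277 = 0.6797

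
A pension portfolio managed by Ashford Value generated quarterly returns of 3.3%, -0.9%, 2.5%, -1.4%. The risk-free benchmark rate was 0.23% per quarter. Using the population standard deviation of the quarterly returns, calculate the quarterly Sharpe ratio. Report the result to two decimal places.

0.31

r̄ = (3.3 − 0.9 + 2.5 − 1.4) / 4 = 3.50 / 4 = 0.8750%
Σ(r − r̄)² = (3.3 − 0.8750)² + (-0.9 − 0.8750)² + … = 16.8475
σ = √[16.8475 / 4] = 2.0523%
Sharpe = (r̄ − rf) / σ = (0.8750 − 0.23) / 2.0523 = 0.6450 / 2.0523 = 0.3143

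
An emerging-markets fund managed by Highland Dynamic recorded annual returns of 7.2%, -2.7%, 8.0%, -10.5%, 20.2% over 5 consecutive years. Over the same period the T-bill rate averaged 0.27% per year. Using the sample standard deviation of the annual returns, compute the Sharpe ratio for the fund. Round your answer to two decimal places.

0.36

r̄ = (7.2 − 2.7 + 8 − 10.5 + 20.2) / 5 = 4.4400%
Sample std dev = √[542.8520 / 4] = 11.6496%
Sharpe = (r̄ − rf) / σ = (4.4400 − 0.27) / 11.6496 = 4.1700 / 11.6496 = 0.3580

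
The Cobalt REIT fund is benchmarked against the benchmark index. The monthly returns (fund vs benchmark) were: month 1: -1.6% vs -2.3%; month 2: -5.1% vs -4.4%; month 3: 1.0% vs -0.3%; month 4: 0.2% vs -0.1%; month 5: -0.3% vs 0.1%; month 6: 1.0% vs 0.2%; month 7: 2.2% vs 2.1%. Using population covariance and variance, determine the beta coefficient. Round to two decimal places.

1.11

r̄p = -0.3714%,  r̄m = -0.6714%
Cov = Σ(rp − r̄p)(rm − r̄m) / 7 = 4.1206
Var(rm) = Σ(rm − r̄m)² / 7 = 3.7220
β = Cov / Var = 4.1206 / 3.7220 = 1.1071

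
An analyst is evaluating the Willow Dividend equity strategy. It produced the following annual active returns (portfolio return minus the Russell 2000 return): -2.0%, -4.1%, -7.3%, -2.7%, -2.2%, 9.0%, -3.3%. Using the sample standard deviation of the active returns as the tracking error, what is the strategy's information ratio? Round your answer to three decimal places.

r̄ = (-2 − 4.1 − 7.3 − 2.7 − 2.2 + 9 − 3.3) / 7 = -1.8000%
Sample std dev = √[155.4400 / 6] = 5.0899%
IR = r̄ / tracking error = -1.8000 / 5.0899 = -0.3536

-0.354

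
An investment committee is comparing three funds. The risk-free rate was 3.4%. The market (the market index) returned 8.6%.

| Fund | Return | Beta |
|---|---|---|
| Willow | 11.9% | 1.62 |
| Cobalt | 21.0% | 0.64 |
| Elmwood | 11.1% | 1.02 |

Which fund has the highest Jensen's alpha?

Cobalt

Willow: α = 11.9% − [3.4% + 1.62 × (8.6% − 3.4%)] = 0.076
Cobalt: α = 21.0% − [3.4% + 0.64 × (8.6% − 3.4%)] = 14.272
Elmwood: α = 11.1% − [3.4% + 1.02 × (8.6% − 3.4%)] = 2.396
Highest: Cobalt (14.272).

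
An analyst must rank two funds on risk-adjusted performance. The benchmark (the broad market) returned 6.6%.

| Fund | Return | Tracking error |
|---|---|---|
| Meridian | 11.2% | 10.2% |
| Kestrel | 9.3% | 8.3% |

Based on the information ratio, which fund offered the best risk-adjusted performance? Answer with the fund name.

Meridian: IR = (11.2% − 6.6%) / 10.2% = 0.451
Kestrel: IR = (9.3% − 6.6%) / 8.3% = 0.325
Highest: Meridian (0.451).

Meridian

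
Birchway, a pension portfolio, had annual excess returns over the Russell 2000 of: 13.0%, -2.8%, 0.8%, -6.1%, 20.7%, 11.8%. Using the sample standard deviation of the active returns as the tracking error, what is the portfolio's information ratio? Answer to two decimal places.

0.59

r̄ = (13 − 2.8 + 0.8 − 6.1 + 20.7 + 11.8) / 6 = 6.2333%
Σ(r − r̄)² = 549.2933; sample σ = √(549.2933/5) = 10.4813%
IR = r̄ / tracking error = 6.2333 / 10.4813 = 0.5947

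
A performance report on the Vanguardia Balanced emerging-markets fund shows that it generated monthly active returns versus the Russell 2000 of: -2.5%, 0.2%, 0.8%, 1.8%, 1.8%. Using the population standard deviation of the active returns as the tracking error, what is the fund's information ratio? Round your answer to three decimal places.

r̄ = (-2.5 + 0.2 + 0.8 + 1.8 + 1.8) / 5 = 2.10 / 5 = 0.4200%
Population std dev = √[12.5280 / 5] = 1.5829%
IR = r̄ / tracking error = 0.4200 / 1.5829 = 0.2653

0.265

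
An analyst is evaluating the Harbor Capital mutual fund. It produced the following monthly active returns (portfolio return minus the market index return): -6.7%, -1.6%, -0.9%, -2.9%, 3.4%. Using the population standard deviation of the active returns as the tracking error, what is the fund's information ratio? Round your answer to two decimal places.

Mean return μ = -8.70 / 5 = -1.7400%
Σ(r − μ)² = (-6.7 − (-1.7400))² + (-1.6 − (-1.7400))² + (-0.9 − (-1.7400))² + … = 53.0920
population σ = √(53.0920 / 5) = √10.6184 = 3.2586%
IR = μ / tracking error = -1.7400 / 3.2586 = -0.5340

-0.53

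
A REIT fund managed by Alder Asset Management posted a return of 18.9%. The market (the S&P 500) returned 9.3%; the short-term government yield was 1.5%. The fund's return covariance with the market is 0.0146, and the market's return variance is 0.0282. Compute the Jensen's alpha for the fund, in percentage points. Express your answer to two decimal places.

13.36

β = Cov / Var = 0.0146 / 0.0282 = 0.5177
E[R] = Rf + β(Rm − Rf) = 1.5% + 0.5177 × (9.3% − 1.5%) = 5.5381%
α = Rp − E[R] = 18.9% − 5.5381% = 13.3619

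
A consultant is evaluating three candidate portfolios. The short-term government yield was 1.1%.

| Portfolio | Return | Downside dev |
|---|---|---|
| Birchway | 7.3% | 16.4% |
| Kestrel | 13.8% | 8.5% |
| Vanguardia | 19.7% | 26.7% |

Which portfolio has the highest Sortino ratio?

Birchway: Sortino ratio = (7.3% − 1.1%) / 16.4% = 0.378
Kestrel: Sortino ratio = (13.8% − 1.1%) / 8.5% = 1.494
Vanguardia: Sortino ratio = (19.7% − 1.1%) / 26.7% = 0.697
Highest: Kestrel (1.494).

Kestrel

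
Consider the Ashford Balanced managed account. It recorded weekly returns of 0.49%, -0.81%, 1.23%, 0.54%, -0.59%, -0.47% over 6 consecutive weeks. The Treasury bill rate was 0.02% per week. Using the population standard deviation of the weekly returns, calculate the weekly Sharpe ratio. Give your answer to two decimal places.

0.06

Mean return μ = 0.390 / 6 = 0.0650%
Σ(r − μ)² = (0.49 − 0.0650)² + (-0.81 − 0.0650)² + (1.23 − 0.0650)² + … = 3.2444
population σ = √(3.2444 / 6) = √0.5407 = 0.7353%
Sharpe = (μ − rf) / σ = (0.0650 − 0.02) / 0.7353 = 0.0450 / 0.7353 = 0.0612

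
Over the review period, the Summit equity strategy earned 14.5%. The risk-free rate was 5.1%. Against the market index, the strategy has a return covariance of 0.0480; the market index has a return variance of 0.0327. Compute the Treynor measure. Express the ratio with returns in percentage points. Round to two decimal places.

6.40

β = Cov / Var = 0.0480 / 0.0327 = 1.4679
Treynor = (Rp − Rf) / β = (14.5% − 5.1%) / 1.4679 = 9.40 / 1.4679 = 6.4037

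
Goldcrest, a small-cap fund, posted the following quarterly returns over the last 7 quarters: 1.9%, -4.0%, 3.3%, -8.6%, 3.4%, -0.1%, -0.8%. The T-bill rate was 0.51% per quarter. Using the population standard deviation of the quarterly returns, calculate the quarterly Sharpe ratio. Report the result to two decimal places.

-0.30

Mean return μ = -4.90 / 7 = -0.7000%
Σ(r − μ)² = (1.9 − (-0.7000))² + (-4 − (-0.7000))² + … = 113.2400
σ = √[113.2400 / 7] = 4.0221%
Sharpe = (μ − rf) / σ = (-0.7000 − 0.51) / 4.0221 = -1.2100 / 4.0221 = -0.3008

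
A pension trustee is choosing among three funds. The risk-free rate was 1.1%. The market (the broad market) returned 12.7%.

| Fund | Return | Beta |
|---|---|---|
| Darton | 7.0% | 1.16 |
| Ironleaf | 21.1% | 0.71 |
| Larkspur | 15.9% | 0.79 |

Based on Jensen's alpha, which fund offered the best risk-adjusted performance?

Darton: α = 7.0% − [1.1% + 1.16 × (12.7% − 1.1%)] = -7.556
Ironleaf: α = 21.1% − [1.1% + 0.71 × (12.7% − 1.1%)] = 11.764
Larkspur: α = 15.9% − [1.1% + 0.79 × (12.7% − 1.1%)] = 5.636
Highest: Ironleaf (11.764).

Ironleaf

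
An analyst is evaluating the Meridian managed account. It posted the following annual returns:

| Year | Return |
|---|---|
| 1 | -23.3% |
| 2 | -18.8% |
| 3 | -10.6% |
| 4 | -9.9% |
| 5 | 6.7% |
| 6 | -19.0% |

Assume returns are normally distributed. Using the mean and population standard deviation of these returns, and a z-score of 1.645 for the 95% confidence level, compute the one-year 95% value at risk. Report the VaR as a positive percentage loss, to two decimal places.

28.62

r̄ = (-23.3 − 18.8 − 10.6 − 9.9 + 6.7 − 19) / 6 = -74.90 / 6 = -12.4833%
Σ(r − r̄)² = (-23.3 − (-12.4833))² + (-18.8 − (-12.4833))² + (-10.6 − (-12.4833))² + … = 577.5883
σ = √[577.5883 / 6] = 9.8115%
VaR = −(r̄ − z·σ) = −(-12.4833 − 1.645 × 9.8115) = −(-28.6232) = 28.6232%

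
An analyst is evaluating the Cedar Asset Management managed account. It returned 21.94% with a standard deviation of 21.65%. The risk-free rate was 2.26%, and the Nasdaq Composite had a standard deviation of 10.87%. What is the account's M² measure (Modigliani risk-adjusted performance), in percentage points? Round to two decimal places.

12.14

Sharpe = (Rp − Rf) / σp = (21.94% − 2.26%) / 21.65% = 0.9090
M² = Rf + Sharpe × σm = 2.26% + 0.9090 × 10.87% = 12.1408%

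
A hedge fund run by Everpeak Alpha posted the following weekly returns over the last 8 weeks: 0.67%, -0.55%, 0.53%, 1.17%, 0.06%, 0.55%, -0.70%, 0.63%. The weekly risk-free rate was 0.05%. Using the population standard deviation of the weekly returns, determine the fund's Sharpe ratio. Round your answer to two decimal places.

r̄ = (0.67 − 0.55 + 0.53 + 1.17 + 0.06 + 0.55 − 0.7 + 0.63) / 8 = 0.2950%
Σ(r − r̄)² = (0.67 − 0.2950)² + (-0.55 − 0.2950)² + … = 2.8980
σ = √[2.8980 / 8] = 0.6019%
Sharpe = (r̄ − rf) / σ = (0.2950 − 0.05) / 0.6019 = 0.2450 / 0.6019 = 0.4070

0.41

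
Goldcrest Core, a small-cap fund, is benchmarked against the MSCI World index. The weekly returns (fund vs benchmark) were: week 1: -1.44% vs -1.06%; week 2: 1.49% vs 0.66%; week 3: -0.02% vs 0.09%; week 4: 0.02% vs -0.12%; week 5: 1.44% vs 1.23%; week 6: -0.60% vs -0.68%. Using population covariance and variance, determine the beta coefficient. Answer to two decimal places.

1.31

r̄p = 0.1483%,  r̄m = 0.0200%
Cov = Σ(rp − r̄p)(rm − r̄m) / 6 = 0.7778
Var(rm) = Σ(rm − r̄m)² / 6 = 0.5924
β = Cov / Var = 0.7778 / 0.5924 = 1.3130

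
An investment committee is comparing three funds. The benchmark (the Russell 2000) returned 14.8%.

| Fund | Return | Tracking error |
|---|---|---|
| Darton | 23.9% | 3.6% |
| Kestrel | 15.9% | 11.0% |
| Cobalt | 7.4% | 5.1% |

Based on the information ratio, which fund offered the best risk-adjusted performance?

Darton

Darton: IR = (23.9% − 14.8%) / 3.6% = 2.528
Kestrel: IR = (15.9% − 14.8%) / 11.0% = 0.100
Cobalt: IR = (7.4% − 14.8%) / 5.1% = -1.451
Highest: Darton (2.528).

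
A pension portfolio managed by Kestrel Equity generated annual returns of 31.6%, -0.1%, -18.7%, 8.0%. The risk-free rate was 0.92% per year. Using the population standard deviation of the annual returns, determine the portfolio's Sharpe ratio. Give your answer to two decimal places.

r̄ = (31.6 − 0.1 − 18.7 + 8) / 4 = 5.2000%
Σ(r − r̄)² = (31.6 − 5.2000)² + (-0.1 − 5.2000)² + … = 1304.1000
population σ = √(1304.1000 / 4) = √326.0250 = 18.0562%
Sharpe = (r̄ − rf) / σ = (5.2000 − 0.92) / 18.0562 = 4.2800 / 18.0562 = 0.2370

0.24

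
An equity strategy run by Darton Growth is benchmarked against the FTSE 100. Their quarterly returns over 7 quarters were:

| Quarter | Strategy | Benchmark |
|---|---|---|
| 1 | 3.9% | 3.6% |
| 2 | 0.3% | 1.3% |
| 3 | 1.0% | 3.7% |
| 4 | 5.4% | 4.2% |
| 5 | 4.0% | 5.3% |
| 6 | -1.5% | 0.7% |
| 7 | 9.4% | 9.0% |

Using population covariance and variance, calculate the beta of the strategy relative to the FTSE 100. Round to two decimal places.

r̄p = 3.2143%,  r̄m = 3.9714%
Cov = Σ(rp − r̄p)(rm − r̄m) / 7 = 8.0290
Var(rm) = Σ(rm − r̄m)² / 7 = 6.4506
β = Cov / Var = 8.0290 / 6.4506 = 1.2447

1.24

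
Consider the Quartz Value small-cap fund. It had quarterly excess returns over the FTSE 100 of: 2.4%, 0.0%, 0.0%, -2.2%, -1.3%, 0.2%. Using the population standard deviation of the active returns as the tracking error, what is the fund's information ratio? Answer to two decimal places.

-0.11

μ = (2.4 + 0 + 0 − 2.2 − 1.3 + 0.2) / 6 = -0.1500%
Σ(r − μ)² = 12.1950; population σ = √(12.1950/6) = 1.4257%
IR = μ / tracking error = -0.1500 / 1.4257 = -0.1052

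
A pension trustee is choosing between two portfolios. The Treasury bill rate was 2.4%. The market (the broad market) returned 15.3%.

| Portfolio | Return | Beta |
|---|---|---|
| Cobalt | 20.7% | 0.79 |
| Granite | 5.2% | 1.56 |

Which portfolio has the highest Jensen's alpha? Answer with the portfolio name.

Cobalt

Cobalt: α = 20.7% − [2.4% + 0.79 × (15.3% − 2.4%)] = 8.109
Granite: α = 5.2% − [2.4% + 1.56 × (15.3% − 2.4%)] = -17.324
Highest: Cobalt (8.109).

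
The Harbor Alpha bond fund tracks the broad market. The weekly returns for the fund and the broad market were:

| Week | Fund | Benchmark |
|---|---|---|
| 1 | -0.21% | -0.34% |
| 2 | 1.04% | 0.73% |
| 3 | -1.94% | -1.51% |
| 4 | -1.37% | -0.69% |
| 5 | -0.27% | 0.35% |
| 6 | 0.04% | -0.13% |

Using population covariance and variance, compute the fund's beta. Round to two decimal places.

1.24

r̄p = -0.4517%,  r̄m = -0.2650%
Cov = Σ(rp − r̄p)(rm − r̄m) / 6 = 0.6479
Var(rm) = Σ(rm − r̄m)² / 6 = 0.5205
β = Cov / Var = 0.6479 / 0.5205 = 1.2448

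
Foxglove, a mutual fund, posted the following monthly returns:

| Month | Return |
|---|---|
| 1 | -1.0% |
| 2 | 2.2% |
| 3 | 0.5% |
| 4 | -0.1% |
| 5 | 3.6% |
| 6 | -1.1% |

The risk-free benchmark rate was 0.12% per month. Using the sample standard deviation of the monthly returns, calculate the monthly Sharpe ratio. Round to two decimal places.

Mean return μ = 4.10 / 6 = 0.6833%
Σ(r − μ)² = 17.4683; sample σ = √(17.4683/5) = 1.8691%
Sharpe = (μ − rf) / σ = (0.6833 − 0.12) / 1.8691 = 0.5633 / 1.8691 = 0.3014

0.30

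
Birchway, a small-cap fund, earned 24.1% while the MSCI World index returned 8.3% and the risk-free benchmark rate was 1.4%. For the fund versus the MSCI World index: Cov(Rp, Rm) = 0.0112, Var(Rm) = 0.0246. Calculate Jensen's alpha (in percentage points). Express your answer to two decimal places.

19.56

β = Cov / Var = 0.0112 / 0.0246 = 0.4553
E[R] = Rf + β(Rm − Rf) = 1.4% + 0.4553 × (8.3% − 1.4%) = 4.5416%
α = Rp − E[R] = 24.1% − 4.5416% = 19.5584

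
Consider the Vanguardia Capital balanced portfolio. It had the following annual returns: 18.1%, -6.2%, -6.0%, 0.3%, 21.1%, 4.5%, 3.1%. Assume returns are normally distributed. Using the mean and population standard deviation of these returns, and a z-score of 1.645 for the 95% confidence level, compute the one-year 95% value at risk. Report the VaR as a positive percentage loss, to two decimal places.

11.50

Mean return r̄ = 34.90 / 7 = 4.9857%
Population σ = √[Σ(r − r̄)² / 7] = √[703.2086 / 7] = √100.4584 = 10.0229%
VaR = −(r̄ − z·σ) = −(4.9857 − 1.645 × 10.0229) = −(-11.5020) = 11.5020%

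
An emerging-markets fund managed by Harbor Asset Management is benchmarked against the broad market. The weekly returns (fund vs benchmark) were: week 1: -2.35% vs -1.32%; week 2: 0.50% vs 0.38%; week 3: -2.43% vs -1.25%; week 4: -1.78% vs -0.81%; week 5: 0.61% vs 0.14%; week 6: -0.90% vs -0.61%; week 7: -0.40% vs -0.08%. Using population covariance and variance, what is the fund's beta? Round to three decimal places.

1.855

r̄p = -0.9643%,  r̄m = -0.5071%
Cov = Σ(rp − r̄p)(rm − r̄m) / 7 = 0.7164
Var(rm) = Σ(rm − r̄m)² / 7 = 0.3862
β = Cov / Var = 0.7164 / 0.3862 = 1.8550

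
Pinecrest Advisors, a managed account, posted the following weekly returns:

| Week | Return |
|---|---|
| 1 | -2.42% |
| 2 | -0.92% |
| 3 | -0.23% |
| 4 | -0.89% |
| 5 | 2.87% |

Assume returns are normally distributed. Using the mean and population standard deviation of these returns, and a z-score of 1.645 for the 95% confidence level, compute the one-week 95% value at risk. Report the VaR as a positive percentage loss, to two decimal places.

Mean return μ = -1.590 / 5 = -0.3180%
Σ(r − μ)² = (-2.42 − (-0.3180))² + (-0.92 − (-0.3180))² + (-0.23 − (-0.3180))² + … = 15.2791
σ = √[15.2791 / 5] = 1.7481%
VaR = −(μ − z·σ) = −(-0.3180 − 1.645 × 1.7481) = −(-3.1936) = 3.1936%

3.19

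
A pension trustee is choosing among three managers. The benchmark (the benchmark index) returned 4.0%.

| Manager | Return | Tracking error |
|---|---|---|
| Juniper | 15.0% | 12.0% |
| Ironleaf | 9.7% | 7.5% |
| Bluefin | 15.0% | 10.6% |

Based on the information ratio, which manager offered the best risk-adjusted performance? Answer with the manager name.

Bluefin

Juniper: IR = (15.0% − 4.0%) / 12.0% = 0.917
Ironleaf: IR = (9.7% − 4.0%) / 7.5% = 0.760
Bluefin: IR = (15.0% − 4.0%) / 10.6% = 1.038
Highest: Bluefin (1.038).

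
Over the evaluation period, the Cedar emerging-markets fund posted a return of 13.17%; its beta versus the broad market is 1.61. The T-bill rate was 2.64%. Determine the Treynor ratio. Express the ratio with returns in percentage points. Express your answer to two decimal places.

6.54

Treynor = (Rp − Rf) / β = (13.17% − 2.64%) / 1.61 = 10.53 / 1.61 = 6.5404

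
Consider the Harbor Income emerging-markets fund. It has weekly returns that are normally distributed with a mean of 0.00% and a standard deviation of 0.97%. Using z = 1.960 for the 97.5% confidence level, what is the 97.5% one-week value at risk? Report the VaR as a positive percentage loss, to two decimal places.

VaR (as % loss) = −(μ − z·σ) = −(0.00% − 1.960 × 0.97%) = −(-1.9012%) = 1.9012%

1.90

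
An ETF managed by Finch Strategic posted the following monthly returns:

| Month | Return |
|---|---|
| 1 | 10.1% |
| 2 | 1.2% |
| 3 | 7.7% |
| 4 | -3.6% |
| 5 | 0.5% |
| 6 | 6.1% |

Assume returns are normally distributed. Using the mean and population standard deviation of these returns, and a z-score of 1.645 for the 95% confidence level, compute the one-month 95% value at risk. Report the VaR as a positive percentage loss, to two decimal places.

4.06

μ = (10.1 + 1.2 + 7.7 − 3.6 + 0.5 + 6.1) / 6 = 22.00 / 6 = 3.6667%
Population σ = √[Σ(r − μ)² / 6] = √[132.4933 / 6] = √22.0822 = 4.6992%
VaR = −(μ − z·σ) = −(3.6667 − 1.645 × 4.6992) = −(-4.0635) = 4.0635%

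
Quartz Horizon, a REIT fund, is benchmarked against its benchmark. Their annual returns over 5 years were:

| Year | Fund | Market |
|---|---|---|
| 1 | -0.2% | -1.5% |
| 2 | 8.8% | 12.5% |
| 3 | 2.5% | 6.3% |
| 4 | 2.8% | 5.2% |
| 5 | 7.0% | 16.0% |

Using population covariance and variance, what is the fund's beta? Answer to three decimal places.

0.496

r̄p = 4.1800%,  r̄m = 7.7000%
Cov = Σ(rp − r̄p)(rm − r̄m) / 5 = 18.3360
Var(rm) = Σ(rm − r̄m)² / 5 = 36.9560
β = Cov / Var = 18.3360 / 36.9560 = 0.4962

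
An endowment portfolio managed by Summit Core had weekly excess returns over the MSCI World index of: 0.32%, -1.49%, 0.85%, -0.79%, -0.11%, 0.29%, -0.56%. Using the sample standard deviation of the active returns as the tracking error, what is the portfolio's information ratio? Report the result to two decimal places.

-0.27

r̄ = (0.32 − 1.49 + 0.85 − 0.79 − 0.11 + 0.29 − 0.56) / 7 = -1.490 / 7 = -0.2129%
Σ(r − r̄)² = (0.32 − (-0.2129))² + (-1.49 − (-0.2129))² + (0.85 − (-0.2129))² + … = 3.7617
σ = √[3.7617 / 6] = 0.7918%
IR = r̄ / tracking error = -0.2129 / 0.7918 = -0.2689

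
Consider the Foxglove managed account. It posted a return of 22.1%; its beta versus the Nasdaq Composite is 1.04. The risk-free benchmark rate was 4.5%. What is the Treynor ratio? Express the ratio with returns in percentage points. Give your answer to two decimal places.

16.92

Treynor = (Rp − Rf) / β = (22.1% − 4.5%) / 1.04 = 17.60 / 1.04 = 16.9231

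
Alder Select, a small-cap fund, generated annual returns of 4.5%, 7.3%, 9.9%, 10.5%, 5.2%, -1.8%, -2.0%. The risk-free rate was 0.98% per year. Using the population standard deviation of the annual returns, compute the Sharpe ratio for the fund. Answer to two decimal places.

0.81

μ = (4.5 + 7.3 + 9.9 + 10.5 + 5.2 − 1.8 − 2) / 7 = 33.60 / 7 = 4.8000%
Σ(r − μ)² = 154.8000; population σ = √(154.8000/7) = 4.7026%
Sharpe = (μ − rf) / σ = (4.8000 − 0.98) / 4.7026 = 3.8200 / 4.7026 = 0.8123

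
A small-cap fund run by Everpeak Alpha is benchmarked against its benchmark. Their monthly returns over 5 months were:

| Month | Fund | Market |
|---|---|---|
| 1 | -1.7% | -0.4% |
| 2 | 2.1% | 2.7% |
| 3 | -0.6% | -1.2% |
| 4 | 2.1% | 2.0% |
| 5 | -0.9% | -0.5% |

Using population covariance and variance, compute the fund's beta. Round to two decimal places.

0.95

r̄p = 0.2000%,  r̄m = 0.5200%
Cov = Σ(rp − r̄p)(rm − r̄m) / 5 = 2.2400
Var(rm) = Σ(rm − r̄m)² / 5 = 2.3576
β = Cov / Var = 2.2400 / 2.3576 = 0.9501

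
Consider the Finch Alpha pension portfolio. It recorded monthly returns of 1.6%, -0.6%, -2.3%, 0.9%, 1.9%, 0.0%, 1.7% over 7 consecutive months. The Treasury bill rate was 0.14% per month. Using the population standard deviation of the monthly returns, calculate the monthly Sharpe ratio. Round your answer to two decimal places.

0.22

μ = (1.6 − 0.6 − 2.3 + 0.9 + 1.9 + 0 + 1.7) / 7 = 0.4571%
Σ(r − μ)² = (1.6 − 0.4571)² + (-0.6 − 0.4571)² + … = 14.0571
population σ = √(14.0571 / 7) = √2.0082 = 1.4171%
Sharpe = (μ − rf) / σ = (0.4571 − 0.14) / 1.4171 = 0.3171 / 1.4171 = 0.2238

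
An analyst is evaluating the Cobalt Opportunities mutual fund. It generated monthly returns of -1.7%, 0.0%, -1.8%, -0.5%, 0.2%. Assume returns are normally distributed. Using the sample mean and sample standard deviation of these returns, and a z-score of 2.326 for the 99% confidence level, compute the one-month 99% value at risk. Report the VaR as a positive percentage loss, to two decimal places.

2.95

μ = (-1.7 + 0 − 1.8 − 0.5 + 0.2) / 5 = -0.7600%
Σ(r − μ)² = (-1.7 − (-0.7600))² + (0 − (-0.7600))² + (-1.8 − (-0.7600))² + … = 3.5320
sample σ = √(3.5320 / 4) = √0.8830 = 0.9397%
VaR = −(μ − z·σ) = −(-0.7600 − 2.326 × 0.9397) = −(-2.9457) = 2.9457%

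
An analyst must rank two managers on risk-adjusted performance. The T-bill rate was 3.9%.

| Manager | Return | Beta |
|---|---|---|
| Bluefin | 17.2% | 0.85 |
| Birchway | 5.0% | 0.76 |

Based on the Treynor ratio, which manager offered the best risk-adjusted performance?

Bluefin

Bluefin: Treynor = (17.2% − 3.9%) / 0.85 = 15.647
Birchway: Treynor = (5.0% − 3.9%) / 0.76 = 1.447
Highest: Bluefin (15.647).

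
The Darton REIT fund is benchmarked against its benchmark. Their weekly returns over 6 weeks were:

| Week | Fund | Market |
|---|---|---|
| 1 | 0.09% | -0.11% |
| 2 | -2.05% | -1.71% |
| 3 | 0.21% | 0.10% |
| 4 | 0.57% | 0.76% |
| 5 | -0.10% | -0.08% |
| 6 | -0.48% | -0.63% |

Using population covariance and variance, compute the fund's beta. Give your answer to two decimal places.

r̄p = -0.2933%,  r̄m = -0.2783%
Cov = Σ(rp − r̄p)(rm − r̄m) / 6 = 0.6284
Var(rm) = Σ(rm − r̄m)² / 6 = 0.5770
β = Cov / Var = 0.6284 / 0.5770 = 1.0891

1.09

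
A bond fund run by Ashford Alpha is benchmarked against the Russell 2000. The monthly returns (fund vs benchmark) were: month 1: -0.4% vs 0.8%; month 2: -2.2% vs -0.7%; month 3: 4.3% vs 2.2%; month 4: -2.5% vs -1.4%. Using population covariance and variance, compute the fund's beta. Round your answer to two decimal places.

1.86

r̄p = -0.2000%,  r̄m = 0.2250%
Cov = Σ(rp − r̄p)(rm − r̄m) / 4 = 3.5900
Var(rm) = Σ(rm − r̄m)² / 4 = 1.9319
β = Cov / Var = 3.5900 / 1.9319 = 1.8583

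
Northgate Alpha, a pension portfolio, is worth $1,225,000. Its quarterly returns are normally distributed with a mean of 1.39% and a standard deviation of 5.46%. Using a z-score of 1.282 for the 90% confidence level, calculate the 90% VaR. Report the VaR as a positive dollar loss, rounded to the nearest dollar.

Return at the 90% tail: μ − z·σ = 1.39% − 1.282 × 5.46% = 1.39 − 6.99972 = -5.60972%
VaR = −(-5.60972%) × $1,225,000 = 5.60972% × $1,225,000 = $68,719

$68,719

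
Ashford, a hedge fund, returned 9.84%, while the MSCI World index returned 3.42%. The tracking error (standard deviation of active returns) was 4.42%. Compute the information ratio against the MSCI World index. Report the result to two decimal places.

1.45

IR = (Rp − Rb) / TE = (9.84% − 3.42%) / 4.42% = 6.42% / 4.42% = 1.4525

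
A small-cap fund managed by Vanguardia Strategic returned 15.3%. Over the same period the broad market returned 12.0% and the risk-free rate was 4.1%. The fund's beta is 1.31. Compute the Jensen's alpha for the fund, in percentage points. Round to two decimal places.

0.85

CAPM expected return = Rf + β(Rm − Rf) = 4.1% + 1.31 × (12.0% − 4.1%) = 4.1 + 1.31 × 7.90 = 14.4490%
Jensen's α = Rp − E[R] = 15.3% − 14.4490% = 0.8510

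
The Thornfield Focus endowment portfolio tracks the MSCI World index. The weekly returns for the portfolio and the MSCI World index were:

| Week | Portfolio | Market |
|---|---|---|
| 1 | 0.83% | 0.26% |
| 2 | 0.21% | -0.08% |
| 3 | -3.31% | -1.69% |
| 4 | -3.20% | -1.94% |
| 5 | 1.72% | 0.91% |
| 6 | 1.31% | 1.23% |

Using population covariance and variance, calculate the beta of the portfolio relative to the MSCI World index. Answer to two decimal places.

r̄p = -0.4067%,  r̄m = -0.2183%
Cov = Σ(rp − r̄p)(rm − r̄m) / 6 = 2.4408
Var(rm) = Σ(rm − r̄m)² / 6 = 1.4581
β = Cov / Var = 2.4408 / 1.4581 = 1.6740

1.67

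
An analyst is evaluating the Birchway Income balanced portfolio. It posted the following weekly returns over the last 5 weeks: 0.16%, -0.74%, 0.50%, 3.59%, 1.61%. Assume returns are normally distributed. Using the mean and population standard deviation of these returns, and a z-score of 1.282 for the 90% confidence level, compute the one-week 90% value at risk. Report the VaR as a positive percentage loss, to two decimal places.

μ = (0.16 − 0.74 + 0.5 + 3.59 + 1.61) / 5 = 5.120 / 5 = 1.0240%
Σ(r − μ)² = (0.16 − 1.0240)² + (-0.74 − 1.0240)² + (0.5 − 1.0240)² + … = 11.0605
population σ = √(11.0605 / 5) = √2.2121 = 1.4873%
VaR = −(μ − z·σ) = −(1.0240 − 1.282 × 1.4873) = −(-0.8827) = 0.8827%

0.88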